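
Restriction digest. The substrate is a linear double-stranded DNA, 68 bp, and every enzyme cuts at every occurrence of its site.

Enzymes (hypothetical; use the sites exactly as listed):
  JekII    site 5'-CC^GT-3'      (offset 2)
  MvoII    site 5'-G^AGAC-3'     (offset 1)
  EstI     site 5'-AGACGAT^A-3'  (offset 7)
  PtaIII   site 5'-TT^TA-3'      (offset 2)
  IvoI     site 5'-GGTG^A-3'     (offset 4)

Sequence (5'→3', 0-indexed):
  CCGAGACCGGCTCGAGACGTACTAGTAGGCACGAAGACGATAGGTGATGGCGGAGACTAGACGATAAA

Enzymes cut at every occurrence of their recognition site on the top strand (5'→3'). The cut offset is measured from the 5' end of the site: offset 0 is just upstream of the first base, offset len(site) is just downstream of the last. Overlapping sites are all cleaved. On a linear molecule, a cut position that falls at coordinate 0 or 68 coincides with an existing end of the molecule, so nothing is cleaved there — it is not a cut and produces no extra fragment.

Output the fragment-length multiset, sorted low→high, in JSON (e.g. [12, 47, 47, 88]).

Scan for sites:
  JekII (CCGT, off=2): no sites
  MvoII GAGAC/1: at [2, 13, 52] ⇒ [3, 14, 53]
  EstI AGACGATA/7: at [34, 58] ⇒ [41, 65]
  PtaIII (TTTA, off=2): no sites
  IvoI GGTGA/4: at [42] ⇒ [46]

Pooled cuts: [3, 14, 41, 46, 53, 65]

Fragment lengths:
  [0,3): 3 bp
  [3,14): 11 bp
  [14,41): 27 bp
  [41,46): 5 bp
  [46,53): 7 bp
  [53,65): 12 bp
  [65,68): 3 bp

[3,3,5,7,11,12,27]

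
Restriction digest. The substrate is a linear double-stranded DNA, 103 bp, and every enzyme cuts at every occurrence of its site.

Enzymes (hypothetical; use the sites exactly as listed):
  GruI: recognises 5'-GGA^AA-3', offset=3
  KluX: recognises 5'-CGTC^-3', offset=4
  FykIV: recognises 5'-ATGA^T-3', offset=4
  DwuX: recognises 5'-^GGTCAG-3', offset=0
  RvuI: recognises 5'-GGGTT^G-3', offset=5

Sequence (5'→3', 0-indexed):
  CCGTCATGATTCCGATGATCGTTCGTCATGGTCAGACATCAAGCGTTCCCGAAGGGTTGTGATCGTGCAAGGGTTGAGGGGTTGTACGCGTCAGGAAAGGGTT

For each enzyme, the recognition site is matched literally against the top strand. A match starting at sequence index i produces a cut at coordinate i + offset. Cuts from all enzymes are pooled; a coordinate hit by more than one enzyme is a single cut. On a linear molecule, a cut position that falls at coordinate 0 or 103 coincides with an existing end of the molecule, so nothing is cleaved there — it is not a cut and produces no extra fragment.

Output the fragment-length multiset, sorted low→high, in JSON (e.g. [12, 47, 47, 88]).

Scan for sites:
  GruI (GGAAA, off=3): starts [93] → cuts [96]
  KluX (CGTC, off=4): starts [1, 23, 88] → cuts [5, 27, 92]
  FykIV (ATGAT, off=4): starts [5, 14] → cuts [9, 18]
  DwuX (GGTCAG, off=0): starts [29] → cuts [29]
  RvuI (GGGTTG, off=5): starts [53, 70, 78] → cuts [58, 75, 83]

All cut coordinates (distinct, sorted): [5, 9, 18, 27, 29, 58, 75, 83, 92, 96]

Fragment lengths:
  [0,5): 5 bp
  [5,9): 4 bp
  [9,18): 9 bp
  [18,27): 9 bp
  [27,29): 2 bp
  [29,58): 29 bp
  [58,75): 17 bp
  [75,83): 8 bp
  [83,92): 9 bp
  [92,96): 4 bp
  [96,103): 7 bp

[2,4,4,5,7,8,9,9,9,17,29]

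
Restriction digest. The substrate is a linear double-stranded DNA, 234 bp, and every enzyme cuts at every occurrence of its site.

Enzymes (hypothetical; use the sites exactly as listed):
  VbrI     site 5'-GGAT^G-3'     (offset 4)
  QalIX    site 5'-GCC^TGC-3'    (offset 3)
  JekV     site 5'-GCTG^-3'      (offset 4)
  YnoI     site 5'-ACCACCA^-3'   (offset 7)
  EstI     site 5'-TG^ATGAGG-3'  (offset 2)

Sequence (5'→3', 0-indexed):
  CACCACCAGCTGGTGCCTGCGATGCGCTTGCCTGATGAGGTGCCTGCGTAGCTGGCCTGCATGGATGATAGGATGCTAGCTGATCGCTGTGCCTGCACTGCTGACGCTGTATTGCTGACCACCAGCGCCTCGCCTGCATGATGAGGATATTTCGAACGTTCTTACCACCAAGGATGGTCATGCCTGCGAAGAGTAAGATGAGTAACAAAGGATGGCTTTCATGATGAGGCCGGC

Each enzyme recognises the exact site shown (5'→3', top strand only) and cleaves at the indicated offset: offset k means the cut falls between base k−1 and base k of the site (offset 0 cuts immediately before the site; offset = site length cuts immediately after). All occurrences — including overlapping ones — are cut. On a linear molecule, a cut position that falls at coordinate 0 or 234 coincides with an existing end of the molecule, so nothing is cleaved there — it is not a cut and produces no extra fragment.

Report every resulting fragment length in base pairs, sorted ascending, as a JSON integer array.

[3,4,4,5,5,6,6,7,7,8,8,8,8,9,9,10,10,10,10,10,11,17,29,30]

Per-enzyme occurrences:
  VbrI GGATG/4: at [62, 70, 171, 209] ⇒ [66, 74, 175, 213]
  QalIX GCCTGC/3: at [14, 41, 54, 90, 131, 181] ⇒ [17, 44, 57, 93, 134, 184]
  JekV GCTG/4: at [8, 50, 78, 85, 99, 105, 113] ⇒ [12, 54, 82, 89, 103, 109, 117]
  YnoI ACCACCA/7: at [1, 117, 163] ⇒ [8, 124, 170]
  EstI TGATGAGG/2: at [32, 138, 221] ⇒ [34, 140, 223]

Pooled cuts: [8, 12, 17, 34, 44, 54, 57, 66, 74, 82, 89, 93, 103, 109, 117, 124, 134, 140, 170, 175, 184, 213, 223]

Fragments:
  [0,8): 8 bp
  [8,12): 4 bp
  [12,17): 5 bp
  [17,34): 17 bp
  [34,44): 10 bp
  [44,54): 10 bp
  [54,57): 3 bp
  [57,66): 9 bp
  [66,74): 8 bp
  [74,82): 8 bp
  [82,89): 7 bp
  [89,93): 4 bp
  [93,103): 10 bp
  [103,109): 6 bp
  [109,117): 8 bp
  [117,124): 7 bp
  [124,134): 10 bp
  [134,140): 6 bp
  [140,170): 30 bp
  [170,175): 5 bp
  [175,184): 9 bp
  [184,213): 29 bp
  [213,223): 10 bp
  [223,234): 11 bp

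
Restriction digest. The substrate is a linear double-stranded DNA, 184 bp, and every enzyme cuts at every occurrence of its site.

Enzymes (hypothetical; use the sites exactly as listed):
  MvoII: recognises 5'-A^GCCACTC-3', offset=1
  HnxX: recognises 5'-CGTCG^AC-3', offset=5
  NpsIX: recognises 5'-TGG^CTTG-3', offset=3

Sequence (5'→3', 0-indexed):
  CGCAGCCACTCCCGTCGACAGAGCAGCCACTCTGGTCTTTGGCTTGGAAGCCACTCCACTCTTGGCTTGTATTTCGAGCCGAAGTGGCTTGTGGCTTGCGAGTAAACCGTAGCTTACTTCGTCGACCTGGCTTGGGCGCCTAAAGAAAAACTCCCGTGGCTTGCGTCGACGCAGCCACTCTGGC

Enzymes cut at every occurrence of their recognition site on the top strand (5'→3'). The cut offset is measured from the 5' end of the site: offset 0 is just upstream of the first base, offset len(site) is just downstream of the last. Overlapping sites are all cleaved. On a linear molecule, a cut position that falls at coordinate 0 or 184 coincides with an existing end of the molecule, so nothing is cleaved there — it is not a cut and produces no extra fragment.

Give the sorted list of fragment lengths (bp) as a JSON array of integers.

[4,5,6,7,7,8,9,11,13,16,17,22,29,30]

Scan for sites:
  MvoII AGCCACTC/1: at [3, 24, 48, 172] ⇒ [4, 25, 49, 173]
  HnxX CGTCGAC/5: at [12, 119, 163] ⇒ [17, 124, 168]
  NpsIX TGGCTTG/3: at [39, 62, 84, 91, 127, 156] ⇒ [42, 65, 87, 94, 130, 159]

Pooled cuts: [4, 17, 25, 42, 49, 65, 87, 94, 124, 130, 159, 168, 173]

Fragment lengths:
  [0,4): 4 bp
  [4,17): 13 bp
  [17,25): 8 bp
  [25,42): 17 bp
  [42,49): 7 bp
  [49,65): 16 bp
  [65,87): 22 bp
  [87,94): 7 bp
  [94,124): 30 bp
  [124,130): 6 bp
  [130,159): 29 bp
  [159,168): 9 bp
  [168,173): 5 bp
  [173,184): 11 bp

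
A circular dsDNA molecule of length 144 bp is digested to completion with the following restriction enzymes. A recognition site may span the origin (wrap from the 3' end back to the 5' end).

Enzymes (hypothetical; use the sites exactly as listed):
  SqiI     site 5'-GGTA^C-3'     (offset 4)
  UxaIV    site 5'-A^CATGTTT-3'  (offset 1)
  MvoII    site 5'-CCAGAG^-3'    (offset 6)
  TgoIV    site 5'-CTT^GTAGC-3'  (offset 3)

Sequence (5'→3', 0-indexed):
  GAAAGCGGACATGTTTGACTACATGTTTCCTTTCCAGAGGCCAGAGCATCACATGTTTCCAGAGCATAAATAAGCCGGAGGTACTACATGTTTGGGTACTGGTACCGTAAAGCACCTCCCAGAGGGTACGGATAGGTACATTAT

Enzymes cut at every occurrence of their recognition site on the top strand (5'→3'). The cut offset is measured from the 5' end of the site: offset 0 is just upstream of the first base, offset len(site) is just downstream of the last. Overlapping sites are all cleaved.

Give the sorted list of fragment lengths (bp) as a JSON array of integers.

Scan for sites:
  SqiI GGTAC/4: at [79, 94, 100, 124, 134] ⇒ [83, 98, 104, 128, 138]
  UxaIV ACATGTTT/1: at [8, 20, 50, 85] ⇒ [9, 21, 51, 86]
  MvoII CCAGAG/6: at [33, 40, 58, 118] ⇒ [39, 46, 64, 124]
  TgoIV (CTTGTAGC, off=3): no sites

Pooled cuts: [9, 21, 39, 46, 51, 64, 83, 86, 98, 104, 124, 128, 138]

Fragments:
  9→21: 12 bp
  21→39: 18 bp
  39→46: 7 bp
  46→51: 5 bp
  51→64: 13 bp
  64→83: 19 bp
  83→86: 3 bp
  86→98: 12 bp
  98→104: 6 bp
  104→124: 20 bp
  124→128: 4 bp
  128→138: 10 bp
  138→9 (wrap): 144-138+9 = 15 bp

[3,4,5,6,7,10,12,12,13,15,18,19,20]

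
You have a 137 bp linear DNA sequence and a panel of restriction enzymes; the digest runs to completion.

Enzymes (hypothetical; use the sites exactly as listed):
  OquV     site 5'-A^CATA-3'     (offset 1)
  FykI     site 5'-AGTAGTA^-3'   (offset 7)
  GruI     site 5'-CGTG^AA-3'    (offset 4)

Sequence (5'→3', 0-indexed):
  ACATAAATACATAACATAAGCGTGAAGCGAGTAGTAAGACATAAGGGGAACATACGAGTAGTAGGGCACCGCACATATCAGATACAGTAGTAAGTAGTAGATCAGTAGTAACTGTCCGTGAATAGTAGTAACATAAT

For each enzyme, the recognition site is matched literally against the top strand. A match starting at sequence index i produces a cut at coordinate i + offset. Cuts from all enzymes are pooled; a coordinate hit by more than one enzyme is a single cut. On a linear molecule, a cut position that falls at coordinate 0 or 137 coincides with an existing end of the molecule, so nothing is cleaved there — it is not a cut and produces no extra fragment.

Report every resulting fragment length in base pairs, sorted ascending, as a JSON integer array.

Scan for sites:
  OquV (ACATA, off=1): starts [0, 8, 13, 38, 49, 72, 130] → cuts [1, 9, 14, 39, 50, 73, 131]
  FykI (AGTAGTA, off=7): starts [29, 56, 85, 92, 103, 123] → cuts [36, 63, 92, 99, 110, 130]
  GruI (CGTGAA, off=4): starts [20, 116] → cuts [24, 120]

All cut coordinates (distinct, sorted): [1, 9, 14, 24, 36, 39, 50, 63, 73, 92, 99, 110, 120, 130, 131]

Fragments:
  [0,1): 1 bp
  [1,9): 8 bp
  [9,14): 5 bp
  [14,24): 10 bp
  [24,36): 12 bp
  [36,39): 3 bp
  [39,50): 11 bp
  [50,63): 13 bp
  [63,73): 10 bp
  [73,92): 19 bp
  [92,99): 7 bp
  [99,110): 11 bp
  [110,120): 10 bp
  [120,130): 10 bp
  [130,131): 1 bp
  [131,137): 6 bp

[1,1,3,5,6,7,8,10,10,10,10,11,11,12,13,19]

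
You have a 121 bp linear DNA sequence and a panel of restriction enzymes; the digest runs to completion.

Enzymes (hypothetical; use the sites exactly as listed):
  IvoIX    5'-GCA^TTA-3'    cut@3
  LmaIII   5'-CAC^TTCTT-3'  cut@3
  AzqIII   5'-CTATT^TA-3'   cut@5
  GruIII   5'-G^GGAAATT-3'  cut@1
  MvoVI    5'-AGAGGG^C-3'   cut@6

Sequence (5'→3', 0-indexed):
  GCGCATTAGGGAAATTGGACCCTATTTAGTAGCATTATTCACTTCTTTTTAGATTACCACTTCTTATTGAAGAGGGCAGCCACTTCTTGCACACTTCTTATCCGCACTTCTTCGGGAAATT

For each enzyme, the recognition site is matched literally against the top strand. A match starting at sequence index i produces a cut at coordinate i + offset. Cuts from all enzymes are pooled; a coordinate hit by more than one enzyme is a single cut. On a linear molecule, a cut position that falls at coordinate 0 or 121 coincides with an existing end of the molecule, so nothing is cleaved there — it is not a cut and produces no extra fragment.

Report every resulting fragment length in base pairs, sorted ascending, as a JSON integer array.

Scan for sites:
  IvoIX GCATTA/3: at [2, 31] ⇒ [5, 34]
  LmaIII CACTTCTT/3: at [39, 57, 80, 91, 104] ⇒ [42, 60, 83, 94, 107]
  AzqIII CTATTTA/5: at [21] ⇒ [26]
  GruIII GGGAAATT/1: at [8, 113] ⇒ [9, 114]
  MvoVI AGAGGGC/6: at [70] ⇒ [76]

All cut coordinates (distinct, sorted): [5, 9, 26, 34, 42, 60, 76, 83, 94, 107, 114]

Fragments:
  [0,5): 5 bp
  [5,9): 4 bp
  [9,26): 17 bp
  [26,34): 8 bp
  [34,42): 8 bp
  [42,60): 18 bp
  [60,76): 16 bp
  [76,83): 7 bp
  [83,94): 11 bp
  [94,107): 13 bp
  [107,114): 7 bp
  [114,121): 7 bp

[4,5,7,7,7,8,8,11,13,16,17,18]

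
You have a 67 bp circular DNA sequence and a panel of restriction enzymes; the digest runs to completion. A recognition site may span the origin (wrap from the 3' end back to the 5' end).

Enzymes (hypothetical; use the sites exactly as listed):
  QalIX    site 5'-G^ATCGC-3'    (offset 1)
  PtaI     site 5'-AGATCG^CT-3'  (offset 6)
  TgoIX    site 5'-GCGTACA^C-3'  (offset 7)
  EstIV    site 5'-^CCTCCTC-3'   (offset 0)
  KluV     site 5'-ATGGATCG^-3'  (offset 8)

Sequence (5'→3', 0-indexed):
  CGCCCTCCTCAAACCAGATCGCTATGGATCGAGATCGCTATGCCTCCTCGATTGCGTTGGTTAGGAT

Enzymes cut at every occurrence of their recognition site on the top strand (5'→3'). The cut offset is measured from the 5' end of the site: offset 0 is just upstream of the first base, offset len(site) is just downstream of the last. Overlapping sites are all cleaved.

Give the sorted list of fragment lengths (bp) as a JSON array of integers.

Scan for sites:
  QalIX GATCGC/1: at [16, 32, 64] ⇒ [17, 33, 65]
  PtaI AGATCGCT/6: at [15, 31] ⇒ [21, 37]
  TgoIX (GCGTACAC, off=7): no sites
  EstIV CCTCCTC/0: at [3, 42] ⇒ [3, 42]
  KluV ATGGATCG/8: at [23] ⇒ [31]

Pooled cuts: [3, 17, 21, 31, 33, 37, 42, 65]

Fragments:
  3→17: 14 bp
  17→21: 4 bp
  21→31: 10 bp
  31→33: 2 bp
  33→37: 4 bp
  37→42: 5 bp
  42→65: 23 bp
  65→3 (wrap): 67-65+3 = 5 bp

[2,4,4,5,5,10,14,23]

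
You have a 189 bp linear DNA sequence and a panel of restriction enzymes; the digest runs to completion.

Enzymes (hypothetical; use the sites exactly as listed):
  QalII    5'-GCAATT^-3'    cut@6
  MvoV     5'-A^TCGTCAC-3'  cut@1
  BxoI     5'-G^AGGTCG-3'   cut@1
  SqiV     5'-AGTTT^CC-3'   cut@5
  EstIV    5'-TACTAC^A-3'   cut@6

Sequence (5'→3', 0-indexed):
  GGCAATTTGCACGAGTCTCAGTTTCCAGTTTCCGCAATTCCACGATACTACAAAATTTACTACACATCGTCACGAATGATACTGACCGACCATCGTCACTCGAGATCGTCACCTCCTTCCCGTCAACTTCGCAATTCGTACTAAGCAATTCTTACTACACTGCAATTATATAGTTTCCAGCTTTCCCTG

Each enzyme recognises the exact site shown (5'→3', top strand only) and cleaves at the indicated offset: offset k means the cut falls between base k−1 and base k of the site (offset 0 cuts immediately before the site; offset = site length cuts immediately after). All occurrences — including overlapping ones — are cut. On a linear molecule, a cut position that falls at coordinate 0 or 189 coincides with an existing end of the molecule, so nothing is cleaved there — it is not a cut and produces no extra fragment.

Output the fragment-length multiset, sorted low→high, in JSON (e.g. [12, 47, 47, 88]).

[3,7,7,8,8,9,9,12,12,13,13,14,17,26,31]

Per-enzyme occurrences:
  QalII (GCAATT, off=6): starts [1, 33, 130, 144, 161] → cuts [7, 39, 136, 150, 167]
  MvoV (ATCGTCAC, off=1): starts [65, 91, 104] → cuts [66, 92, 105]
  BxoI (GAGGTCG, off=1): no sites
  SqiV (AGTTTCC, off=5): starts [19, 26, 171] → cuts [24, 31, 176]
  EstIV (TACTACA, off=6): starts [45, 57, 152] → cuts [51, 63, 158]

Pooled cuts: [7, 24, 31, 39, 51, 63, 66, 92, 105, 136, 150, 158, 167, 176]

Fragments:
  [0,7): 7 bp
  [7,24): 17 bp
  [24,31): 7 bp
  [31,39): 8 bp
  [39,51): 12 bp
  [51,63): 12 bp
  [63,66): 3 bp
  [66,92): 26 bp
  [92,105): 13 bp
  [105,136): 31 bp
  [136,150): 14 bp
  [150,158): 8 bp
  [158,167): 9 bp
  [167,176): 9 bp
  [176,189): 13 bp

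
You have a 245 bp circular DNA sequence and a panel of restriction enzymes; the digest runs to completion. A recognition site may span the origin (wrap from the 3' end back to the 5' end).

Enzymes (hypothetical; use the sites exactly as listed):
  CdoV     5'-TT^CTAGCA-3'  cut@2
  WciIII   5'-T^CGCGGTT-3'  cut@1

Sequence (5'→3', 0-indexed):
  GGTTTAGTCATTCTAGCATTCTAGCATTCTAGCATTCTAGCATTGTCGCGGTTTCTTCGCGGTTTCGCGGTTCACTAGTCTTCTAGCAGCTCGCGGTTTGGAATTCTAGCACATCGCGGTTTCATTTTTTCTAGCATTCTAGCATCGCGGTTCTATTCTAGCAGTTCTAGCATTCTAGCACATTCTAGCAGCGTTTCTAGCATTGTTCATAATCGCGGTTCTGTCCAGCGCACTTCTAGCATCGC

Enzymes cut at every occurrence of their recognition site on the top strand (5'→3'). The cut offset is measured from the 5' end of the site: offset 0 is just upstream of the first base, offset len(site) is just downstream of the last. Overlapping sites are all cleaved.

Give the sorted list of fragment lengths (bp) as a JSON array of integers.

Per-enzyme occurrences:
  CdoV (TTCTAGCA, off=2): starts [10, 18, 26, 34, 80, 103, 128, 136, 155, 164, 172, 182, 194, 233] → cuts [12, 20, 28, 36, 82, 105, 130, 138, 157, 166, 174, 184, 196, 235]
  WciIII (TCGCGGTT, off=1): starts [45, 56, 64, 90, 113, 144, 212, 241] → cuts [46, 57, 65, 91, 114, 145, 213, 242]

All cut coordinates (distinct, sorted): [12, 20, 28, 36, 46, 57, 65, 82, 91, 105, 114, 130, 138, 145, 157, 166, 174, 184, 196, 213, 235, 242]

Fragment lengths:
  12→20: 8 bp
  20→28: 8 bp
  28→36: 8 bp
  36→46: 10 bp
  46→57: 11 bp
  57→65: 8 bp
  65→82: 17 bp
  82→91: 9 bp
  91→105: 14 bp
  105→114: 9 bp
  114→130: 16 bp
  130→138: 8 bp
  138→145: 7 bp
  145→157: 12 bp
  157→166: 9 bp
  166→174: 8 bp
  174→184: 10 bp
  184→196: 12 bp
  196→213: 17 bp
  213→235: 22 bp
  235→242: 7 bp
  242→12 (wrap): 245-242+12 = 15 bp

[7,7,8,8,8,8,8,8,9,9,9,10,10,11,12,12,14,15,16,17,17,22]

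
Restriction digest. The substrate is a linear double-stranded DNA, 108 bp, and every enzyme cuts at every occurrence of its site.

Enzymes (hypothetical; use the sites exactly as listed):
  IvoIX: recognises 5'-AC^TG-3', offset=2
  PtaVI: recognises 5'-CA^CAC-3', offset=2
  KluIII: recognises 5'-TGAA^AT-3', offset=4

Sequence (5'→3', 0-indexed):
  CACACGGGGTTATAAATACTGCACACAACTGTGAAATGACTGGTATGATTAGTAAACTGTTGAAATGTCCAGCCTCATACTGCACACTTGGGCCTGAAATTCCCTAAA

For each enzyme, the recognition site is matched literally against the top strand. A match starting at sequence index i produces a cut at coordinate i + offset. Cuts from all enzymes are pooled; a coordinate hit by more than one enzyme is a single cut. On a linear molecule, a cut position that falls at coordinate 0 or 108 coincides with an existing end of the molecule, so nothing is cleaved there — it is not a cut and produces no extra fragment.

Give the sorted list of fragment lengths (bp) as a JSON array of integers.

[2,4,4,5,6,6,7,10,14,16,17,17]

Site scan:
  IvoIX (ACTG, off=2): starts [17, 27, 38, 55, 78] → cuts [19, 29, 40, 57, 80]
  PtaVI (CACAC, off=2): starts [0, 21, 82] → cuts [2, 23, 84]
  KluIII (TGAAAT, off=4): starts [31, 60, 94] → cuts [35, 64, 98]

Pooled cuts: [2, 19, 23, 29, 35, 40, 57, 64, 80, 84, 98]

Fragments:
  [0,2): 2 bp
  [2,19): 17 bp
  [19,23): 4 bp
  [23,29): 6 bp
  [29,35): 6 bp
  [35,40): 5 bp
  [40,57): 17 bp
  [57,64): 7 bp
  [64,80): 16 bp
  [80,84): 4 bp
  [84,98): 14 bp
  [98,108): 10 bp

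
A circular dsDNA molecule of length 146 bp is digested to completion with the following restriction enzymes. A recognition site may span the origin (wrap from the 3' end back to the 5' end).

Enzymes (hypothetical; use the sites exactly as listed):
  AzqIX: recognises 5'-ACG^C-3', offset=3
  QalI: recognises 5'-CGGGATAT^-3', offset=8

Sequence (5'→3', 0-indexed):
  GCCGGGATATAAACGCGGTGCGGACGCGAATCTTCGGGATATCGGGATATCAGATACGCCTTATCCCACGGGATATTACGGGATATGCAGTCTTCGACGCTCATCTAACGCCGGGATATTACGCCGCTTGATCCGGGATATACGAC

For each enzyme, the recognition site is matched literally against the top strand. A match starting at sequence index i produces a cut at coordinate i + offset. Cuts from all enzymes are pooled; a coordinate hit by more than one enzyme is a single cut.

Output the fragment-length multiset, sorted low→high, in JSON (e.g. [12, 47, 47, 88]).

Site scan:
  AzqIX (ACGC, off=3): starts [12, 23, 55, 96, 107, 120, 144] → cuts [1, 15, 26, 58, 99, 110, 123]
  QalI (CGGGATAT, off=8): starts [2, 34, 42, 68, 78, 111, 133] → cuts [10, 42, 50, 76, 86, 119, 141]

Pooled cuts: [1, 10, 15, 26, 42, 50, 58, 76, 86, 99, 110, 119, 123, 141]

Fragments:
  1→10: 9 bp
  10→15: 5 bp
  15→26: 11 bp
  26→42: 16 bp
  42→50: 8 bp
  50→58: 8 bp
  58→76: 18 bp
  76→86: 10 bp
  86→99: 13 bp
  99→110: 11 bp
  110→119: 9 bp
  119→123: 4 bp
  123→141: 18 bp
  141→1 (wrap): 146-141+1 = 6 bp

[4,5,6,8,8,9,9,10,11,11,13,16,18,18]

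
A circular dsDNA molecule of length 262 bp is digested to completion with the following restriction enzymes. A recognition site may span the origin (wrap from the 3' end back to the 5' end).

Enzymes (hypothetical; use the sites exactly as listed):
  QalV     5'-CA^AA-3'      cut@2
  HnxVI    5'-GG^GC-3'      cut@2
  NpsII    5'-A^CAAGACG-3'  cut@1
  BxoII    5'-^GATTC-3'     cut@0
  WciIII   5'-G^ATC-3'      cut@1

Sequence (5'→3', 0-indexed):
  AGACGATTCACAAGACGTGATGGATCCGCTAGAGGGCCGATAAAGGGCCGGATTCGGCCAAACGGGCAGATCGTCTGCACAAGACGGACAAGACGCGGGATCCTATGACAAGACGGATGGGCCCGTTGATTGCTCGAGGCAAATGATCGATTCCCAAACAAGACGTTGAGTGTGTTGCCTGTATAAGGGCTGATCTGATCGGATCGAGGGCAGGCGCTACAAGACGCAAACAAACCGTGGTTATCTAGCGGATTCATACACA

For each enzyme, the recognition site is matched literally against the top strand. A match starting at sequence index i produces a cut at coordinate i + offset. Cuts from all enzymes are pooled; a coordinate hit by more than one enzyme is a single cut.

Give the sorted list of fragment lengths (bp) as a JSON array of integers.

[2,3,4,4,4,4,4,5,5,5,6,6,7,8,9,9,9,10,10,10,10,11,11,12,12,13,18,21,30]

Scan for sites:
  QalV CAAA/2: at [58, 139, 154, 226, 230] ⇒ [60, 141, 156, 228, 232]
  HnxVI GGGC/2: at [33, 44, 63, 118, 186, 207] ⇒ [35, 46, 65, 120, 188, 209]
  NpsII ACAAGACG/1: at [9, 78, 87, 107, 157, 218, 259] ⇒ [10, 79, 88, 108, 158, 219, 260]
  BxoII GATTC/0: at [4, 50, 148, 250] ⇒ [4, 50, 148, 250]
  WciIII GATC/1: at [22, 68, 98, 144, 191, 196, 201] ⇒ [23, 69, 99, 145, 192, 197, 202]

Pooled cuts: [4, 10, 23, 35, 46, 50, 60, 65, 69, 79, 88, 99, 108, 120, 141, 145, 148, 156, 158, 188, 192, 197, 202, 209, 219, 228, 232, 250, 260]

Fragment lengths:
  4→10: 6 bp
  10→23: 13 bp
  23→35: 12 bp
  35→46: 11 bp
  46→50: 4 bp
  50→60: 10 bp
  60→65: 5 bp
  65→69: 4 bp
  69→79: 10 bp
  79→88: 9 bp
  88→99: 11 bp
  99→108: 9 bp
  108→120: 12 bp
  120→141: 21 bp
  141→145: 4 bp
  145→148: 3 bp
  148→156: 8 bp
  156→158: 2 bp
  158→188: 30 bp
  188→192: 4 bp
  192→197: 5 bp
  197→202: 5 bp
  202→209: 7 bp
  209→219: 10 bp
  219→228: 9 bp
  228→232: 4 bp
  232→250: 18 bp
  250→260: 10 bp
  260→4 (wrap): 262-260+4 = 6 bp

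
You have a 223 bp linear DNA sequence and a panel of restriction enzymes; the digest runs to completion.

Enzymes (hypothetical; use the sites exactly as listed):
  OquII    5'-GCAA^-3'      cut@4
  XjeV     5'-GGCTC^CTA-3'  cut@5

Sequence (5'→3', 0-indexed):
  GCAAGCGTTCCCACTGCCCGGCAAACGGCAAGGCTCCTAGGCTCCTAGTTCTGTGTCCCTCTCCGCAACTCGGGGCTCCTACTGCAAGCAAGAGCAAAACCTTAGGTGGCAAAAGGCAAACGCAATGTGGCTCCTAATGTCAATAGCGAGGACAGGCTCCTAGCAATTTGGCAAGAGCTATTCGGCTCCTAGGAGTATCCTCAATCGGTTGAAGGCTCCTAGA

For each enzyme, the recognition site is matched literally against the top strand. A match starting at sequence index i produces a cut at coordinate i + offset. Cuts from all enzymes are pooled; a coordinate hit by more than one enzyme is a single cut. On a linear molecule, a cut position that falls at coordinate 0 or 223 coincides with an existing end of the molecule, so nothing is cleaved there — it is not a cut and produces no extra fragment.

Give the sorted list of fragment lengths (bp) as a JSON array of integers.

Scan for sites:
  OquII (GCAA, off=4): starts [0, 20, 27, 64, 83, 87, 93, 108, 115, 121, 162, 170] → cuts [4, 24, 31, 68, 87, 91, 97, 112, 119, 125, 166, 174]
  XjeV (GGCTCCTA, off=5): starts [31, 39, 73, 128, 154, 183, 213] → cuts [36, 44, 78, 133, 159, 188, 218]

All cut coordinates (distinct, sorted): [4, 24, 31, 36, 44, 68, 78, 87, 91, 97, 112, 119, 125, 133, 159, 166, 174, 188, 218]

Fragments:
  [0,4): 4 bp
  [4,24): 20 bp
  [24,31): 7 bp
  [31,36): 5 bp
  [36,44): 8 bp
  [44,68): 24 bp
  [68,78): 10 bp
  [78,87): 9 bp
  [87,91): 4 bp
  [91,97): 6 bp
  [97,112): 15 bp
  [112,119): 7 bp
  [119,125): 6 bp
  [125,133): 8 bp
  [133,159): 26 bp
  [159,166): 7 bp
  [166,174): 8 bp
  [174,188): 14 bp
  [188,218): 30 bp
  [218,223): 5 bp

[4,4,5,5,6,6,7,7,7,8,8,8,9,10,14,15,20,24,26,30]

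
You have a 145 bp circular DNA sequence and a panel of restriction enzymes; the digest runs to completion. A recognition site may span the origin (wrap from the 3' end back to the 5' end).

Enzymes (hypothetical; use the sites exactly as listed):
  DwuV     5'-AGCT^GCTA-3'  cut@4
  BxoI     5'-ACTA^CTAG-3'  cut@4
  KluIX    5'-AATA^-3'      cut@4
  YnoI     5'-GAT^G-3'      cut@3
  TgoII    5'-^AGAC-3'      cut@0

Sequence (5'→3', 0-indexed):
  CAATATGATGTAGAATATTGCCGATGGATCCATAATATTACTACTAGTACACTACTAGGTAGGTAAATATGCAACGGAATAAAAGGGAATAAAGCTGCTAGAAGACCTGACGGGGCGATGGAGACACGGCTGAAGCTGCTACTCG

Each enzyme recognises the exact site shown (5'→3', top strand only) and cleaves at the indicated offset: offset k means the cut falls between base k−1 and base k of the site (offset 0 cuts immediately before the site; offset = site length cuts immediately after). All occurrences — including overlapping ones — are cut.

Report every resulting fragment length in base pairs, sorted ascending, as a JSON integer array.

Per-enzyme occurrences:
  DwuV AGCTGCTA/4: at [92, 133] ⇒ [96, 137]
  BxoI ACTACTAG/4: at [39, 50] ⇒ [43, 54]
  KluIX AATA/4: at [1, 13, 33, 65, 77, 87] ⇒ [5, 17, 37, 69, 81, 91]
  YnoI GATG/3: at [6, 22, 116] ⇒ [9, 25, 119]
  TgoII AGAC/0: at [102, 121] ⇒ [102, 121]

Pooled cuts: [5, 9, 17, 25, 37, 43, 54, 69, 81, 91, 96, 102, 119, 121, 137]

Fragments:
  5→9: 4 bp
  9→17: 8 bp
  17→25: 8 bp
  25→37: 12 bp
  37→43: 6 bp
  43→54: 11 bp
  54→69: 15 bp
  69→81: 12 bp
  81→91: 10 bp
  91→96: 5 bp
  96→102: 6 bp
  102→119: 17 bp
  119→121: 2 bp
  121→137: 16 bp
  137→5 (wrap): 145-137+5 = 13 bp

[2,4,5,6,6,8,8,10,11,12,12,13,15,16,17]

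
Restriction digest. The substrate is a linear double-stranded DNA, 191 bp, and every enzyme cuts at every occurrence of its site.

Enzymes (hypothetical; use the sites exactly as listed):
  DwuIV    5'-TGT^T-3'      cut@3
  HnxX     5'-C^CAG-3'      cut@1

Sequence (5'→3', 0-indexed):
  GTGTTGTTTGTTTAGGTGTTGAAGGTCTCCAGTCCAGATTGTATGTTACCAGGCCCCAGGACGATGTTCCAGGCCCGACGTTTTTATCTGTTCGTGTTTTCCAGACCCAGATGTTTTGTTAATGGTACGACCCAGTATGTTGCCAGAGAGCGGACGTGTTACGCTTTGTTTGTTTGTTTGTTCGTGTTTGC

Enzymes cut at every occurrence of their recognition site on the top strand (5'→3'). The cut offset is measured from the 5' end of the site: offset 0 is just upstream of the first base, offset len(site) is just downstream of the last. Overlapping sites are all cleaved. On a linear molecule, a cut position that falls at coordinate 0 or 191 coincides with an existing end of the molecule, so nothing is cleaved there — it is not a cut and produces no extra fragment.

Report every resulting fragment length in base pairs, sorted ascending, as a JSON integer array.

Site scan:
  DwuIV TGTT/3: at [1, 4, 8, 16, 43, 64, 88, 94, 111, 116, 137, 156, 166, 170, 174, 178, 184] ⇒ [4, 7, 11, 19, 46, 67, 91, 97, 114, 119, 140, 159, 169, 173, 177, 181, 187]
  HnxX CCAG/1: at [28, 33, 48, 55, 68, 100, 106, 131, 142] ⇒ [29, 34, 49, 56, 69, 101, 107, 132, 143]

All cut coordinates (distinct, sorted): [4, 7, 11, 19, 29, 34, 46, 49, 56, 67, 69, 91, 97, 101, 107, 114, 119, 132, 140, 143, 159, 169, 173, 177, 181, 187]

Fragments:
  [0,4): 4 bp
  [4,7): 3 bp
  [7,11): 4 bp
  [11,19): 8 bp
  [19,29): 10 bp
  [29,34): 5 bp
  [34,46): 12 bp
  [46,49): 3 bp
  [49,56): 7 bp
  [56,67): 11 bp
  [67,69): 2 bp
  [69,91): 22 bp
  [91,97): 6 bp
  [97,101): 4 bp
  [101,107): 6 bp
  [107,114): 7 bp
  [114,119): 5 bp
  [119,132): 13 bp
  [132,140): 8 bp
  [140,143): 3 bp
  [143,159): 16 bp
  [159,169): 10 bp
  [169,173): 4 bp
  [173,177): 4 bp
  [177,181): 4 bp
  [181,187): 6 bp
  [187,191): 4 bp

[2,3,3,3,4,4,4,4,4,4,4,5,5,6,6,6,7,7,8,8,10,10,11,12,13,16,22]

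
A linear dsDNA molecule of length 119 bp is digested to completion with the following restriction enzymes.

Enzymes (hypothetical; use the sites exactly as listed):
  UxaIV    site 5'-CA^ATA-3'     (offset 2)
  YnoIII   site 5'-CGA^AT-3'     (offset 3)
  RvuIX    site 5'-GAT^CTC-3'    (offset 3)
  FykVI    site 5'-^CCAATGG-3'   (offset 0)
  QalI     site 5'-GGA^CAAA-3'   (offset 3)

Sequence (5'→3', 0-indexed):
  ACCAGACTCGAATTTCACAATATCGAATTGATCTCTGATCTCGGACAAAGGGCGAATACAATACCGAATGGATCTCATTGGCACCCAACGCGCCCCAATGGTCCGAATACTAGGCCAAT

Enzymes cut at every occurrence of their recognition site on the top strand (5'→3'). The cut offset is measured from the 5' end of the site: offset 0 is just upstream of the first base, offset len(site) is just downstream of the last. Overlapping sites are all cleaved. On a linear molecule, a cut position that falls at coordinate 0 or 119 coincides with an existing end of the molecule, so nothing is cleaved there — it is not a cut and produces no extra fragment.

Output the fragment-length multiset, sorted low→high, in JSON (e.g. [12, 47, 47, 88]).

[5,6,6,6,7,7,7,8,10,11,12,13,21]

Scan for sites:
  UxaIV CAATA/2: at [17, 58] ⇒ [19, 60]
  YnoIII CGAAT/3: at [8, 23, 52, 64, 103] ⇒ [11, 26, 55, 67, 106]
  RvuIX GATCTC/3: at [29, 36, 70] ⇒ [32, 39, 73]
  FykVI CCAATGG/0: at [94] ⇒ [94]
  QalI GGACAAA/3: at [42] ⇒ [45]

All cut coordinates (distinct, sorted): [11, 19, 26, 32, 39, 45, 55, 60, 67, 73, 94, 106]

Fragment lengths:
  [0,11): 11 bp
  [11,19): 8 bp
  [19,26): 7 bp
  [26,32): 6 bp
  [32,39): 7 bp
  [39,45): 6 bp
  [45,55): 10 bp
  [55,60): 5 bp
  [60,67): 7 bp
  [67,73): 6 bp
  [73,94): 21 bp
  [94,106): 12 bp
  [106,119): 13 bp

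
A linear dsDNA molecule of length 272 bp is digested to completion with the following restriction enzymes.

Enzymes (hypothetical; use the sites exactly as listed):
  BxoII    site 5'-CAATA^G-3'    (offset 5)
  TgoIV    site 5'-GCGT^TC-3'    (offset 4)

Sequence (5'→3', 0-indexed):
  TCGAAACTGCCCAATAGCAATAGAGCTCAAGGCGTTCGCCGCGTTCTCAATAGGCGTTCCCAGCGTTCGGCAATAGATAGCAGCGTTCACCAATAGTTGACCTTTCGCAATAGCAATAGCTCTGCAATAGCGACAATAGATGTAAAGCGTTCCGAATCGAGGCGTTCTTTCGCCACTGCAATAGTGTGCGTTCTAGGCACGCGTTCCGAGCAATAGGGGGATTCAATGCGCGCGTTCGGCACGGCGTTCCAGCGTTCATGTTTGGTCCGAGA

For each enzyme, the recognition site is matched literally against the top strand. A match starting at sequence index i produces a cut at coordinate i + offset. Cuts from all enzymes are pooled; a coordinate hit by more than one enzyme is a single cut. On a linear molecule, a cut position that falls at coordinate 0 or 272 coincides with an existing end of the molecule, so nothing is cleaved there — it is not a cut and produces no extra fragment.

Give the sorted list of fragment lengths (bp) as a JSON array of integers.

Site scan:
  BxoII (CAATAG, off=5): starts [11, 17, 47, 70, 90, 107, 113, 124, 133, 178, 210] → cuts [16, 22, 52, 75, 95, 112, 118, 129, 138, 183, 215]
  TgoIV (GCGTTC, off=4): starts [31, 40, 53, 62, 82, 146, 161, 187, 200, 231, 243, 251] → cuts [35, 44, 57, 66, 86, 150, 165, 191, 204, 235, 247, 255]

Pooled cuts: [16, 22, 35, 44, 52, 57, 66, 75, 86, 95, 112, 118, 129, 138, 150, 165, 183, 191, 204, 215, 235, 247, 255]

Fragments:
  [0,16): 16 bp
  [16,22): 6 bp
  [22,35): 13 bp
  [35,44): 9 bp
  [44,52): 8 bp
  [52,57): 5 bp
  [57,66): 9 bp
  [66,75): 9 bp
  [75,86): 11 bp
  [86,95): 9 bp
  [95,112): 17 bp
  [112,118): 6 bp
  [118,129): 11 bp
  [129,138): 9 bp
  [138,150): 12 bp
  [150,165): 15 bp
  [165,183): 18 bp
  [183,191): 8 bp
  [191,204): 13 bp
  [204,215): 11 bp
  [215,235): 20 bp
  [235,247): 12 bp
  [247,255): 8 bp
  [255,272): 17 bp

[5,6,6,8,8,8,9,9,9,9,9,11,11,11,12,12,13,13,15,16,17,17,18,20]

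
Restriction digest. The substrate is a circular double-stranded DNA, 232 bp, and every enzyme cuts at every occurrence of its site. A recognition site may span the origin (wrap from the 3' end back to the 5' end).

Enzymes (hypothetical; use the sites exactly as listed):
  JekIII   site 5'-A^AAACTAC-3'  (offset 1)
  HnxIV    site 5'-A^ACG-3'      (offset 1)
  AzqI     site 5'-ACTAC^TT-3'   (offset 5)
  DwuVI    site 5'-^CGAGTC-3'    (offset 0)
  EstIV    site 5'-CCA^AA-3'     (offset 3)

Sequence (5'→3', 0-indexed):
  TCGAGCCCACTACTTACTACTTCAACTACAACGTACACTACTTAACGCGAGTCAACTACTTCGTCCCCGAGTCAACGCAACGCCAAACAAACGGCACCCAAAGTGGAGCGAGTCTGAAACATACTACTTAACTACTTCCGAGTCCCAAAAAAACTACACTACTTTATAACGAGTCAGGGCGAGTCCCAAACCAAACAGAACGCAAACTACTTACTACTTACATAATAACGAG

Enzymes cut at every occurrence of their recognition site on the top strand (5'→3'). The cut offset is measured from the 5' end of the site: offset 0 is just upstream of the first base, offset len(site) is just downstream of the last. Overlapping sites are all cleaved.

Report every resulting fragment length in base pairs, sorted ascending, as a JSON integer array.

[1,1,3,3,3,3,5,5,5,6,6,6,7,7,7,8,8,8,9,9,10,10,10,10,11,11,12,12,17,19]

Per-enzyme occurrences:
  JekIII AAAACTAC/1: at [149] ⇒ [150]
  HnxIV AACG/1: at [29, 43, 73, 78, 89, 167, 198, 226] ⇒ [30, 44, 74, 79, 90, 168, 199, 227]
  AzqI ACTACTT/5: at [8, 15, 36, 54, 122, 130, 157, 205, 212] ⇒ [13, 20, 41, 59, 127, 135, 162, 210, 217]
  DwuVI CGAGTC/0: at [47, 67, 108, 138, 169, 179, 228] ⇒ [47, 67, 108, 138, 169, 179, 228]
  EstIV CCAAA/3: at [82, 97, 144, 185, 190] ⇒ [85, 100, 147, 188, 193]

All cut coordinates (distinct, sorted): [13, 20, 30, 41, 44, 47, 59, 67, 74, 79, 85, 90, 100, 108, 127, 135, 138, 147, 150, 162, 168, 169, 179, 188, 193, 199, 210, 217, 227, 228]

Fragments:
  13→20: 7 bp
  20→30: 10 bp
  30→41: 11 bp
  41→44: 3 bp
  44→47: 3 bp
  47→59: 12 bp
  59→67: 8 bp
  67→74: 7 bp
  74→79: 5 bp
  79→85: 6 bp
  85→90: 5 bp
  90→100: 10 bp
  100→108: 8 bp
  108→127: 19 bp
  127→135: 8 bp
  135→138: 3 bp
  138→147: 9 bp
  147→150: 3 bp
  150→162: 12 bp
  162→168: 6 bp
  168→169: 1 bp
  169→179: 10 bp
  179→188: 9 bp
  188→193: 5 bp
  193→199: 6 bp
  199→210: 11 bp
  210→217: 7 bp
  217→227: 10 bp
  227→228: 1 bp
  228→13 (wrap): 232-228+13 = 17 bp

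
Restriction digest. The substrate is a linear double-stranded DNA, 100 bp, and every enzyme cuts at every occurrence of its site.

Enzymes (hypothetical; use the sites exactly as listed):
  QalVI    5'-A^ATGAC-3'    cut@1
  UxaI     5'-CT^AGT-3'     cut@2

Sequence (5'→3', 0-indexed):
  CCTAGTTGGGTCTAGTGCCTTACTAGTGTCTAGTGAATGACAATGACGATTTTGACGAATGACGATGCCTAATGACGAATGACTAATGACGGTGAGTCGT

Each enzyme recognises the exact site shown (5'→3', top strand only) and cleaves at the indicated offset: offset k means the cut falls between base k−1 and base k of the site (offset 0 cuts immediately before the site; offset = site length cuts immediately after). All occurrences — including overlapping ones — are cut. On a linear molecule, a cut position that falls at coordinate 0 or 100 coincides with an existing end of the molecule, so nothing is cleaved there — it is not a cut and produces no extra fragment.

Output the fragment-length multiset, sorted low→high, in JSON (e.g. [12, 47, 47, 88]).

[3,5,6,7,7,7,10,11,13,15,16]

Site scan:
  QalVI AATGAC/1: at [35, 41, 57, 70, 77, 84] ⇒ [36, 42, 58, 71, 78, 85]
  UxaI CTAGT/2: at [1, 11, 22, 29] ⇒ [3, 13, 24, 31]

Pooled cuts: [3, 13, 24, 31, 36, 42, 58, 71, 78, 85]

Fragments:
  [0,3): 3 bp
  [3,13): 10 bp
  [13,24): 11 bp
  [24,31): 7 bp
  [31,36): 5 bp
  [36,42): 6 bp
  [42,58): 16 bp
  [58,71): 13 bp
  [71,78): 7 bp
  [78,85): 7 bp
  [85,100): 15 bp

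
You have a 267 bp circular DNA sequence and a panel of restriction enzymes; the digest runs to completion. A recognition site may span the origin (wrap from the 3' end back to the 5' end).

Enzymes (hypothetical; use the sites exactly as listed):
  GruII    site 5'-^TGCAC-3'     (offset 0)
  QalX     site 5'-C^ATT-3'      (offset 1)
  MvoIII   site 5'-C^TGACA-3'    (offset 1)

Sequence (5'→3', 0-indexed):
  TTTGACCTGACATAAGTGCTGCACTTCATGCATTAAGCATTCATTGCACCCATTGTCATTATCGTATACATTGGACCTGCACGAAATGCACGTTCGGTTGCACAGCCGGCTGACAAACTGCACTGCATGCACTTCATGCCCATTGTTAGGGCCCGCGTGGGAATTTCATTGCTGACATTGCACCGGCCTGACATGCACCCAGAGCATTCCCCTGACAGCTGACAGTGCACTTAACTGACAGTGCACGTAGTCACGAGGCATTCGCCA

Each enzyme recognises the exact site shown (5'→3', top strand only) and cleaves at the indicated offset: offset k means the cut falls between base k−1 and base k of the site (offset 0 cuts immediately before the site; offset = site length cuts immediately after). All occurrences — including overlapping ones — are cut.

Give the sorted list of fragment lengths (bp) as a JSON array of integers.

[2,2,4,4,5,5,6,6,6,7,7,7,7,7,8,8,8,9,9,10,10,12,12,12,12,12,12,14,18,26]

Per-enzyme occurrences:
  GruII TGCAC/0: at [19, 44, 77, 86, 98, 118, 127, 178, 193, 225, 241] ⇒ [19, 44, 77, 86, 98, 118, 127, 178, 193, 225, 241]
  QalX CATT/1: at [30, 37, 41, 50, 56, 68, 140, 166, 175, 204, 258, 265] ⇒ [31, 38, 42, 51, 57, 69, 141, 167, 176, 205, 259, 266]
  MvoIII CTGACA/1: at [6, 109, 171, 187, 211, 218, 234] ⇒ [7, 110, 172, 188, 212, 219, 235]

All cut coordinates (distinct, sorted): [7, 19, 31, 38, 42, 44, 51, 57, 69, 77, 86, 98, 110, 118, 127, 141, 167, 172, 176, 178, 188, 193, 205, 212, 219, 225, 235, 241, 259, 266]

Fragments:
  7→19: 12 bp
  19→31: 12 bp
  31→38: 7 bp
  38→42: 4 bp
  42→44: 2 bp
  44→51: 7 bp
  51→57: 6 bp
  57→69: 12 bp
  69→77: 8 bp
  77→86: 9 bp
  86→98: 12 bp
  98→110: 12 bp
  110→118: 8 bp
  118→127: 9 bp
  127→141: 14 bp
  141→167: 26 bp
  167→172: 5 bp
  172→176: 4 bp
  176→178: 2 bp
  178→188: 10 bp
  188→193: 5 bp
  193→205: 12 bp
  205→212: 7 bp
  212→219: 7 bp
  219→225: 6 bp
  225→235: 10 bp
  235→241: 6 bp
  241→259: 18 bp
  259→266: 7 bp
  266→7 (wrap): 267-266+7 = 8 bp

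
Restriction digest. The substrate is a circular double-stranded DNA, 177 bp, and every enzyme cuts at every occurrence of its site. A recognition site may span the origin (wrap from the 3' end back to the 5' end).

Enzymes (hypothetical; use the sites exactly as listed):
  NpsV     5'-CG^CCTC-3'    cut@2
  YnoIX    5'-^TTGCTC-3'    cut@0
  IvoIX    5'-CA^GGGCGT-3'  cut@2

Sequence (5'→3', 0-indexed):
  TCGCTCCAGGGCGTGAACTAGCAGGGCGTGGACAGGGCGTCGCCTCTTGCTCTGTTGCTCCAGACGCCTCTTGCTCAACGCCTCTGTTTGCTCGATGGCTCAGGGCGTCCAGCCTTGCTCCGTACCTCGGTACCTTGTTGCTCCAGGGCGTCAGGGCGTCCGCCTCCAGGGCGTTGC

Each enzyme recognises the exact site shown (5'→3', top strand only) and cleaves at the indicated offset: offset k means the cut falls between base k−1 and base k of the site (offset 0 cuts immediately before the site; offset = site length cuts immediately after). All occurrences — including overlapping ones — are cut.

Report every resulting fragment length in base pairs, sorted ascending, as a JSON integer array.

[4,4,5,6,7,8,8,8,8,9,10,11,12,12,12,15,15,23]

Per-enzyme occurrences:
  NpsV (CGCCTC, off=2): starts [40, 64, 78, 160] → cuts [42, 66, 80, 162]
  YnoIX (TTGCTC, off=0): starts [46, 54, 70, 87, 114, 137, 173] → cuts [46, 54, 70, 87, 114, 137, 173]
  IvoIX (CAGGGCGT, off=2): starts [6, 21, 32, 100, 143, 151, 166] → cuts [8, 23, 34, 102, 145, 153, 168]

Pooled cuts: [8, 23, 34, 42, 46, 54, 66, 70, 80, 87, 102, 114, 137, 145, 153, 162, 168, 173]

Fragment lengths:
  8→23: 15 bp
  23→34: 11 bp
  34→42: 8 bp
  42→46: 4 bp
  46→54: 8 bp
  54→66: 12 bp
  66→70: 4 bp
  70→80: 10 bp
  80→87: 7 bp
  87→102: 15 bp
  102→114: 12 bp
  114→137: 23 bp
  137→145: 8 bp
  145→153: 8 bp
  153→162: 9 bp
  162→168: 6 bp
  168→173: 5 bp
  173→8 (wrap): 177-173+8 = 12 bp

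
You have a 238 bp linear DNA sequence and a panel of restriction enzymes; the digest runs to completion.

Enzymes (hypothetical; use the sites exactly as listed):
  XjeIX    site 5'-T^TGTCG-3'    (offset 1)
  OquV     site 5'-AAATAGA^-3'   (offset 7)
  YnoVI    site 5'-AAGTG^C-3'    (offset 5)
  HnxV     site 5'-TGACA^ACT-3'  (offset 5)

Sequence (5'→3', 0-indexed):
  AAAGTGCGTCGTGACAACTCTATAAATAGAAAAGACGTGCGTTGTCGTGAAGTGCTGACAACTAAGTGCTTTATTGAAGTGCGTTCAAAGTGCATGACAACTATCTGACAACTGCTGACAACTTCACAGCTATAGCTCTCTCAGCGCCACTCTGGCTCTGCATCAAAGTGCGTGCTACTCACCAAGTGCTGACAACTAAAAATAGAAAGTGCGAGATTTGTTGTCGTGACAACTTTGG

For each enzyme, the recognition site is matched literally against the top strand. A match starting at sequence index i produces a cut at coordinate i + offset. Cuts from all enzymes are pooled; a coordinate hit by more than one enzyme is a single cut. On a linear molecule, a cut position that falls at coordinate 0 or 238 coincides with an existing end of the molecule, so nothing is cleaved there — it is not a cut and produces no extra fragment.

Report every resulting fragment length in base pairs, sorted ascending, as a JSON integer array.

[5,6,6,6,7,7,8,10,10,10,10,11,11,12,12,12,13,14,18,50]

Scan for sites:
  XjeIX TTGTCG/1: at [41, 220] ⇒ [42, 221]
  OquV AAATAGA/7: at [23, 199] ⇒ [30, 206]
  YnoVI AAGTGC/5: at [1, 49, 63, 76, 87, 165, 183, 206] ⇒ [6, 54, 68, 81, 92, 170, 188, 211]
  HnxV TGACAACT/5: at [11, 55, 94, 105, 115, 189, 226] ⇒ [16, 60, 99, 110, 120, 194, 231]

Pooled cuts: [6, 16, 30, 42, 54, 60, 68, 81, 92, 99, 110, 120, 170, 188, 194, 206, 211, 221, 231]

Fragments:
  [0,6): 6 bp
  [6,16): 10 bp
  [16,30): 14 bp
  [30,42): 12 bp
  [42,54): 12 bp
  [54,60): 6 bp
  [60,68): 8 bp
  [68,81): 13 bp
  [81,92): 11 bp
  [92,99): 7 bp
  [99,110): 11 bp
  [110,120): 10 bp
  [120,170): 50 bp
  [170,188): 18 bp
  [188,194): 6 bp
  [194,206): 12 bp
  [206,211): 5 bp
  [211,221): 10 bp
  [221,231): 10 bp
  [231,238): 7 bp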